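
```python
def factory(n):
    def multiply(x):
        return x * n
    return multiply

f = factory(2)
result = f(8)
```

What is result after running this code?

Step 1: factory(2) returns multiply closure with n = 2.
Step 2: f(8) computes 8 * 2 = 16.
Step 3: result = 16

The answer is 16.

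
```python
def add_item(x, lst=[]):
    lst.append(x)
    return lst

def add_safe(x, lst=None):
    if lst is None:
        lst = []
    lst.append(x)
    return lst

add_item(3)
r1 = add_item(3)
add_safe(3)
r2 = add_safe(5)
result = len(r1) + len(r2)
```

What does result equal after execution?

Step 1: add_item shares mutable default: after 2 calls, lst = [3, 3], len = 2.
Step 2: add_safe creates fresh list each time: r2 = [5], len = 1.
Step 3: result = 2 + 1 = 3

The answer is 3.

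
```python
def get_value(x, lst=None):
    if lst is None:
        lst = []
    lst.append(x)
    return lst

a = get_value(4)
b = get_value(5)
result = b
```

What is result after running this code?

Step 1: None default with guard creates a NEW list each call.
Step 2: a = [4] (fresh list). b = [5] (another fresh list).
Step 3: result = [5] (this is the fix for mutable default)

The answer is [5].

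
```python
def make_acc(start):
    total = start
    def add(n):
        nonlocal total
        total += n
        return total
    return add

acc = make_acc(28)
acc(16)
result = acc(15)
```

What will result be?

Step 1: make_acc(28) creates closure with total = 28.
Step 2: First acc(16): total = 28 + 16 = 44.
Step 3: Second acc(15): total = 44 + 15 = 59. result = 59

The answer is 59.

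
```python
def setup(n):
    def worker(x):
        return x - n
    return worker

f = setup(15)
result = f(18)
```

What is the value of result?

Step 1: setup(15) creates a closure capturing n = 15.
Step 2: f(18) computes 18 - 15 = 3.
Step 3: result = 3

The answer is 3.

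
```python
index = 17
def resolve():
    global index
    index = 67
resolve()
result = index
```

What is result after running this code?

Step 1: index = 17 globally.
Step 2: resolve() declares global index and sets it to 67.
Step 3: After resolve(), global index = 67. result = 67

The answer is 67.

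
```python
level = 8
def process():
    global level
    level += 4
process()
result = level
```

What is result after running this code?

Step 1: level = 8 globally.
Step 2: process() modifies global level: level += 4 = 12.
Step 3: result = 12

The answer is 12.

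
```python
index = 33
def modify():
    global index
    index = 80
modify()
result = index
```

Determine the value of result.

Step 1: index = 33 globally.
Step 2: modify() declares global index and sets it to 80.
Step 3: After modify(), global index = 80. result = 80

The answer is 80.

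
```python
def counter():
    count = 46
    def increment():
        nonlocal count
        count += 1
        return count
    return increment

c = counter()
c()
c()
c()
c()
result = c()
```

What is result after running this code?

Step 1: counter() creates closure with count = 46.
Step 2: Each c() call increments count via nonlocal. After 5 calls: 46 + 5 = 51.
Step 3: result = 51

The answer is 51.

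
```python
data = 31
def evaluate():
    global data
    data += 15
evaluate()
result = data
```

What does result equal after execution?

Step 1: data = 31 globally.
Step 2: evaluate() modifies global data: data += 15 = 46.
Step 3: result = 46

The answer is 46.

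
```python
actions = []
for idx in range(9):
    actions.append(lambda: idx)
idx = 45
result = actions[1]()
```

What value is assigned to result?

Step 1: Lambdas capture the variable idx by reference, not by value.
Step 2: After the loop, idx is reassigned to 45.
Step 3: actions[1]() looks up the current idx = 45. result = 45

The answer is 45.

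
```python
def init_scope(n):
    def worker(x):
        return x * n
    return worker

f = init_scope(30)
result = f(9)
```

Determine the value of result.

Step 1: init_scope(30) creates a closure capturing n = 30.
Step 2: f(9) computes 9 * 30 = 270.
Step 3: result = 270

The answer is 270.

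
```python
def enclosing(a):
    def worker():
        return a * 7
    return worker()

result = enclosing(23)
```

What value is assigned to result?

Step 1: enclosing(23) binds parameter a = 23.
Step 2: worker() accesses a = 23 from enclosing scope.
Step 3: result = 23 * 7 = 161

The answer is 161.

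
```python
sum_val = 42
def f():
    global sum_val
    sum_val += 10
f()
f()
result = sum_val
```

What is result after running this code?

Step 1: sum_val = 42.
Step 2: First f(): sum_val = 42 + 10 = 52.
Step 3: Second f(): sum_val = 52 + 10 = 62. result = 62

The answer is 62.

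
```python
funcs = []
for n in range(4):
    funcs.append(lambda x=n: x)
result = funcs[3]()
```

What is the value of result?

Step 1: Default argument x=n captures n's value at each iteration.
Step 2: funcs[3] captured x = 3 when n was 3.
Step 3: result = 3

The answer is 3.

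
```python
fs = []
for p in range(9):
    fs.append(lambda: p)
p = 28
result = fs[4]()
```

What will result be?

Step 1: Lambdas capture the variable p by reference, not by value.
Step 2: After the loop, p is reassigned to 28.
Step 3: fs[4]() looks up the current p = 28. result = 28

The answer is 28.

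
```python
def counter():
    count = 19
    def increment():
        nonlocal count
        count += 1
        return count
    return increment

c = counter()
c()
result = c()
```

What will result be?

Step 1: counter() creates closure with count = 19.
Step 2: Each c() call increments count via nonlocal. After 2 calls: 19 + 2 = 21.
Step 3: result = 21

The answer is 21.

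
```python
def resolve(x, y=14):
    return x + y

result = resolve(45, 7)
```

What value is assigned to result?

Step 1: resolve(45, 7) overrides default y with 7.
Step 2: Returns 45 + 7 = 52.
Step 3: result = 52

The answer is 52.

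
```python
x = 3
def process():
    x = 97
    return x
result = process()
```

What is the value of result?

Step 1: Global x = 3.
Step 2: process() creates local x = 97, shadowing the global.
Step 3: Returns local x = 97. result = 97

The answer is 97.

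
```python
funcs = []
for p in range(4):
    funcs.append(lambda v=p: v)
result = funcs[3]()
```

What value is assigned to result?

Step 1: Default argument v=p captures p's value at each iteration.
Step 2: funcs[3] captured v = 3 when p was 3.
Step 3: result = 3

The answer is 3.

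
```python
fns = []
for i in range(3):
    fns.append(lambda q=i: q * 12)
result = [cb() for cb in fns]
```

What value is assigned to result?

Step 1: Default arg q=i captures i at each iteration.
Step 2: fns[k] has q defaulting to k, returns k * 12.
Step 3: result = [0, 12, 24]

The answer is [0, 12, 24].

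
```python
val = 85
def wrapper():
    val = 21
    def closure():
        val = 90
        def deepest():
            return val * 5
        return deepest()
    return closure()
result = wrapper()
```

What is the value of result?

Step 1: deepest() looks up val through LEGB: not local, finds val = 90 in enclosing closure().
Step 2: Returns 90 * 5 = 450.
Step 3: result = 450

The answer is 450.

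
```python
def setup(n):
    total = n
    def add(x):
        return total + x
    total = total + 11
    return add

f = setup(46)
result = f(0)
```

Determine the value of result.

Step 1: setup(46) sets total = 46, then total = 46 + 11 = 57.
Step 2: Closures capture by reference, so add sees total = 57.
Step 3: f(0) returns 57 + 0 = 57

The answer is 57.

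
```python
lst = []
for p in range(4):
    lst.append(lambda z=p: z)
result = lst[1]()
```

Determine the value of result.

Step 1: Default argument z=p captures p's value at each iteration.
Step 2: lst[1] captured z = 1 when p was 1.
Step 3: result = 1

The answer is 1.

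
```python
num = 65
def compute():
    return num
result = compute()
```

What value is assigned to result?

Step 1: num = 65 is defined in the global scope.
Step 2: compute() looks up num. No local num exists, so Python checks the global scope via LEGB rule and finds num = 65.
Step 3: result = 65

The answer is 65.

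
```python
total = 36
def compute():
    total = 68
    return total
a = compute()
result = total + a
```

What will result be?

Step 1: Global total = 36. compute() returns local total = 68.
Step 2: a = 68. Global total still = 36.
Step 3: result = 36 + 68 = 104

The answer is 104.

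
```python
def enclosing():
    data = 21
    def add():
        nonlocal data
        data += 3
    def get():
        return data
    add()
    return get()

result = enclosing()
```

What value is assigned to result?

Step 1: data = 21. add() modifies it via nonlocal, get() reads it.
Step 2: add() makes data = 21 + 3 = 24.
Step 3: get() returns 24. result = 24

The answer is 24.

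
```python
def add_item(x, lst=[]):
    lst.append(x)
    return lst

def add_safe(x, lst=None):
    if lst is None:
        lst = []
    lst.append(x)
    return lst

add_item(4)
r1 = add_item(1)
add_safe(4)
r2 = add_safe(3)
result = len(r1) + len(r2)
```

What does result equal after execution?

Step 1: add_item shares mutable default: after 2 calls, lst = [4, 1], len = 2.
Step 2: add_safe creates fresh list each time: r2 = [3], len = 1.
Step 3: result = 2 + 1 = 3

The answer is 3.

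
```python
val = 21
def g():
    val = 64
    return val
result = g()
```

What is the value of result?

Step 1: Global val = 21.
Step 2: g() creates local val = 64, shadowing the global.
Step 3: Returns local val = 64. result = 64

The answer is 64.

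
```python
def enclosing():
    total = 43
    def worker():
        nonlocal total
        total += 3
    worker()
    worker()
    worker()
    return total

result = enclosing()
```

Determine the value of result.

Step 1: total starts at 43.
Step 2: worker() is called 3 times, each adding 3.
Step 3: total = 43 + 3 * 3 = 52

The answer is 52.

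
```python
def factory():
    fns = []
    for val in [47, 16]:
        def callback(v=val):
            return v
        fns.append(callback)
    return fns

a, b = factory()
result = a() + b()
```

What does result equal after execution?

Step 1: Default argument v=val captures val at each iteration.
Step 2: a() returns 47 (captured at first iteration), b() returns 16 (captured at second).
Step 3: result = 47 + 16 = 63

The answer is 63.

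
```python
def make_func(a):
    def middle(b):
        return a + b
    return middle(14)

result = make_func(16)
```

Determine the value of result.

Step 1: make_func(16) passes a = 16.
Step 2: middle(14) has b = 14, reads a = 16 from enclosing.
Step 3: result = 16 + 14 = 30

The answer is 30.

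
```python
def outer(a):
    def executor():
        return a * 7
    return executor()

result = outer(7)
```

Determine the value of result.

Step 1: outer(7) binds parameter a = 7.
Step 2: executor() accesses a = 7 from enclosing scope.
Step 3: result = 7 * 7 = 49

The answer is 49.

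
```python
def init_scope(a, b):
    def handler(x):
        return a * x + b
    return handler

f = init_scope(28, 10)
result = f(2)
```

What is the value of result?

Step 1: init_scope(28, 10) captures a = 28, b = 10.
Step 2: f(2) computes 28 * 2 + 10 = 66.
Step 3: result = 66

The answer is 66.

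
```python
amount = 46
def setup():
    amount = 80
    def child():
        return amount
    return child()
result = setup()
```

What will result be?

Step 1: amount = 46 globally, but setup() defines amount = 80 locally.
Step 2: child() looks up amount. Not in local scope, so checks enclosing scope (setup) and finds amount = 80.
Step 3: result = 80

The answer is 80.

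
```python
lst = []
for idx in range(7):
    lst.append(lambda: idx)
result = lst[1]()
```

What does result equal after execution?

Step 1: The loop creates 7 lambdas, all referencing the same variable idx.
Step 2: After the loop, idx = 6 (final value).
Step 3: lst[1]() looks up idx at call time and finds 6. This is the late binding gotcha. result = 6

The answer is 6.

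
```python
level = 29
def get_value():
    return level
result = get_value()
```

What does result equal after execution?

Step 1: level = 29 is defined in the global scope.
Step 2: get_value() looks up level. No local level exists, so Python checks the global scope via LEGB rule and finds level = 29.
Step 3: result = 29

The answer is 29.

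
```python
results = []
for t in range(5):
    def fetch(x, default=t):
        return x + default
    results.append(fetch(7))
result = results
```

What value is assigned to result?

Step 1: Default argument default=t is evaluated at function definition time.
Step 2: Each iteration creates fetch with default = current t value.
Step 3: fetch(7) returns 7 + default. results = [7, 8, 9, 10, 11]

The answer is [7, 8, 9, 10, 11].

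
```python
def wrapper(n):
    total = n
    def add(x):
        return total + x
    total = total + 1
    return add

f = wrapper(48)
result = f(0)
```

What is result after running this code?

Step 1: wrapper(48) sets total = 48, then total = 48 + 1 = 49.
Step 2: Closures capture by reference, so add sees total = 49.
Step 3: f(0) returns 49 + 0 = 49

The answer is 49.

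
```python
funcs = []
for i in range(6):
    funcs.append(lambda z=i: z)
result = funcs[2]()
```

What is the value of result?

Step 1: Default argument z=i captures i's value at each iteration.
Step 2: funcs[2] captured z = 2 when i was 2.
Step 3: result = 2

The answer is 2.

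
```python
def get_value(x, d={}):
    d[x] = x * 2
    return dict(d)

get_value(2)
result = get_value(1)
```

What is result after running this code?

Step 1: Mutable default dict is shared across calls.
Step 2: First call adds 2: 4. Second call adds 1: 2.
Step 3: result = {2: 4, 1: 2}

The answer is {2: 4, 1: 2}.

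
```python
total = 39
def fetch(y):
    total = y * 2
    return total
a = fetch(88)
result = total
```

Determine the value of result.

Step 1: Global total = 39.
Step 2: fetch(88) creates local total = 88 * 2 = 176.
Step 3: Global total unchanged because no global keyword. result = 39

The answer is 39.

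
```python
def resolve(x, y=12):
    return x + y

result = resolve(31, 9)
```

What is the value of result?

Step 1: resolve(31, 9) overrides default y with 9.
Step 2: Returns 31 + 9 = 40.
Step 3: result = 40

The answer is 40.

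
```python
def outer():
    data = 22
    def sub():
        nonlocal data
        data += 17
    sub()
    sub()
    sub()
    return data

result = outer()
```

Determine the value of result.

Step 1: data starts at 22.
Step 2: sub() is called 3 times, each adding 17.
Step 3: data = 22 + 17 * 3 = 73

The answer is 73.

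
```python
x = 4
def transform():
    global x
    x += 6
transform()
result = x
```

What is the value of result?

Step 1: x = 4 globally.
Step 2: transform() modifies global x: x += 6 = 10.
Step 3: result = 10

The answer is 10.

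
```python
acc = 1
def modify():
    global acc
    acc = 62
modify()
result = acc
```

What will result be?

Step 1: acc = 1 globally.
Step 2: modify() declares global acc and sets it to 62.
Step 3: After modify(), global acc = 62. result = 62

The answer is 62.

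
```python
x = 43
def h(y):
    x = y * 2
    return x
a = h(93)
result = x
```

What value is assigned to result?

Step 1: Global x = 43.
Step 2: h(93) creates local x = 93 * 2 = 186.
Step 3: Global x unchanged because no global keyword. result = 43

The answer is 43.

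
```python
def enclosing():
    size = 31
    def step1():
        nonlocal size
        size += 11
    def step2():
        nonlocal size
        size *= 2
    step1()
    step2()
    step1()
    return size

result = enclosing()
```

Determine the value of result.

Step 1: size = 31.
Step 2: step1(): size = 31 + 11 = 42.
Step 3: step2(): size = 42 * 2 = 84.
Step 4: step1(): size = 84 + 11 = 95. result = 95

The answer is 95.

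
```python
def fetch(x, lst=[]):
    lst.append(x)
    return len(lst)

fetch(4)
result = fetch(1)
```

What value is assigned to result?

Step 1: Mutable default list persists between calls.
Step 2: First call: lst = [4], len = 1. Second call: lst = [4, 1], len = 2.
Step 3: result = 2

The answer is 2.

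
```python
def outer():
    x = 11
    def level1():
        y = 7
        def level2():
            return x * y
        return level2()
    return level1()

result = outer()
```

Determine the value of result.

Step 1: x = 11 in outer. y = 7 in level1.
Step 2: level2() reads x = 11 and y = 7 from enclosing scopes.
Step 3: result = 11 * 7 = 77

The answer is 77.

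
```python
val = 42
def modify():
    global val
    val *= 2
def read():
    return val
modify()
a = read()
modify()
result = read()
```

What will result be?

Step 1: val = 42.
Step 2: First modify(): val = 42 * 2 = 84.
Step 3: Second modify(): val = 84 * 2 = 168.
Step 4: read() returns 168

The answer is 168.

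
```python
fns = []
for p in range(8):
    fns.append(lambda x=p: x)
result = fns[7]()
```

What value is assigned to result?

Step 1: Default argument x=p captures p's value at each iteration.
Step 2: fns[7] captured x = 7 when p was 7.
Step 3: result = 7

The answer is 7.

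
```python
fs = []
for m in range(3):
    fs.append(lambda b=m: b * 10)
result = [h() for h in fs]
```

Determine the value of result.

Step 1: Default arg b=m captures m at each iteration.
Step 2: fs[k] has b defaulting to k, returns k * 10.
Step 3: result = [0, 10, 20]

The answer is [0, 10, 20].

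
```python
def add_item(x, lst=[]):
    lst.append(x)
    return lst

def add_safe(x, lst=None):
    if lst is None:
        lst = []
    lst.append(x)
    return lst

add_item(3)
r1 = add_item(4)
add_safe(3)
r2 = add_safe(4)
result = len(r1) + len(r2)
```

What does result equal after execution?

Step 1: add_item shares mutable default: after 2 calls, lst = [3, 4], len = 2.
Step 2: add_safe creates fresh list each time: r2 = [4], len = 1.
Step 3: result = 2 + 1 = 3

The answer is 3.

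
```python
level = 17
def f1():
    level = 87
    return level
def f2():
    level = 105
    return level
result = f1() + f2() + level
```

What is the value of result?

Step 1: Each function shadows global level with its own local.
Step 2: f1() returns 87, f2() returns 105.
Step 3: Global level = 17 is unchanged. result = 87 + 105 + 17 = 209

The answer is 209.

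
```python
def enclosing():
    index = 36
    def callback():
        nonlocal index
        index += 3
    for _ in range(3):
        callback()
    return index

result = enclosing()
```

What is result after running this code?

Step 1: index = 36.
Step 2: callback() is called 3 times in a loop, each adding 3 via nonlocal.
Step 3: index = 36 + 3 * 3 = 45

The answer is 45.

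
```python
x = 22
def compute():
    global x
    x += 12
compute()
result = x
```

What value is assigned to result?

Step 1: x = 22 globally.
Step 2: compute() modifies global x: x += 12 = 34.
Step 3: result = 34

The answer is 34.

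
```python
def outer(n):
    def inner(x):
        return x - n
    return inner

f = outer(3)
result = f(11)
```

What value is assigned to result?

Step 1: outer(3) creates a closure capturing n = 3.
Step 2: f(11) computes 11 - 3 = 8.
Step 3: result = 8

The answer is 8.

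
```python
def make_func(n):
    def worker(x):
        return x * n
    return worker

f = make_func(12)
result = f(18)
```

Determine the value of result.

Step 1: make_func(12) creates a closure capturing n = 12.
Step 2: f(18) computes 18 * 12 = 216.
Step 3: result = 216

The answer is 216.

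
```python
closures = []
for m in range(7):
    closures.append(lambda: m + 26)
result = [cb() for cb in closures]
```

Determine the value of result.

Step 1: All lambdas capture m by reference. After the loop, m = 6.
Step 2: Each call returns 6 + 26 = 32.
Step 3: result = [32, 32, 32, 32, 32, 32, 32]

The answer is [32, 32, 32, 32, 32, 32, 32].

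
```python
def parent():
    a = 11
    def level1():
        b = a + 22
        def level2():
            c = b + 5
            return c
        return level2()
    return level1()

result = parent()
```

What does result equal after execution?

Step 1: a = 11. b = a + 22 = 33.
Step 2: c = b + 5 = 33 + 5 = 38.
Step 3: result = 38

The answer is 38.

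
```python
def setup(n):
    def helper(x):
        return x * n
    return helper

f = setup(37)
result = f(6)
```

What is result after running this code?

Step 1: setup(37) creates a closure capturing n = 37.
Step 2: f(6) computes 6 * 37 = 222.
Step 3: result = 222

The answer is 222.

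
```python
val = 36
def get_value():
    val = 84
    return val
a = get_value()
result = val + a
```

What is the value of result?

Step 1: Global val = 36. get_value() returns local val = 84.
Step 2: a = 84. Global val still = 36.
Step 3: result = 36 + 84 = 120

The answer is 120.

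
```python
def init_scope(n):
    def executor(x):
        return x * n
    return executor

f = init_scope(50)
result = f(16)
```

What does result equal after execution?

Step 1: init_scope(50) creates a closure capturing n = 50.
Step 2: f(16) computes 16 * 50 = 800.
Step 3: result = 800

The answer is 800.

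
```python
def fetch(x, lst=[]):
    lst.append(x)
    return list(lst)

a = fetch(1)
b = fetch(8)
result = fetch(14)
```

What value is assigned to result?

Step 1: Default list is shared. list() creates copies for return values.
Step 2: Internal list grows: [1] -> [1, 8] -> [1, 8, 14].
Step 3: result = [1, 8, 14]

The answer is [1, 8, 14].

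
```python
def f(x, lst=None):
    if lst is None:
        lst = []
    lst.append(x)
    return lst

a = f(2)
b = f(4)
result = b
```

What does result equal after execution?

Step 1: None default with guard creates a NEW list each call.
Step 2: a = [2] (fresh list). b = [4] (another fresh list).
Step 3: result = [4] (this is the fix for mutable default)

The answer is [4].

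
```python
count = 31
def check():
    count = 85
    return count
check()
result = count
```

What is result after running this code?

Step 1: Global count = 31.
Step 2: check() creates local count = 85 (shadow, not modification).
Step 3: After check() returns, global count is unchanged. result = 31

The answer is 31.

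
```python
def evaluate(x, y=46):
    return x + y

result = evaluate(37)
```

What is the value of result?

Step 1: evaluate(37) uses default y = 46.
Step 2: Returns 37 + 46 = 83.
Step 3: result = 83

The answer is 83.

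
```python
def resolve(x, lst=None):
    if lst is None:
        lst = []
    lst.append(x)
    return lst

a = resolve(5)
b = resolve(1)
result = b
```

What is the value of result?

Step 1: None default with guard creates a NEW list each call.
Step 2: a = [5] (fresh list). b = [1] (another fresh list).
Step 3: result = [1] (this is the fix for mutable default)

The answer is [1].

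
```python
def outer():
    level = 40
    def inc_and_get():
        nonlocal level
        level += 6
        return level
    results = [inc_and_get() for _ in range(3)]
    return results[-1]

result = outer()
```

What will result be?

Step 1: level = 40.
Step 2: Three calls to inc_and_get(), each adding 6.
Step 3: Last value = 40 + 6 * 3 = 58

The answer is 58.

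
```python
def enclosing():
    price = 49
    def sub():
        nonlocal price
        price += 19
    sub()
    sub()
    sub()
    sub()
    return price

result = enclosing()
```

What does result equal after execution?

Step 1: price starts at 49.
Step 2: sub() is called 4 times, each adding 19.
Step 3: price = 49 + 19 * 4 = 125

The answer is 125.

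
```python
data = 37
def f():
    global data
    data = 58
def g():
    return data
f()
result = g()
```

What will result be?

Step 1: data = 37.
Step 2: f() sets global data = 58.
Step 3: g() reads global data = 58. result = 58

The answer is 58.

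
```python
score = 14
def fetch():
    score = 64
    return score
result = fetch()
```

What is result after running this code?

Step 1: Global score = 14.
Step 2: fetch() creates local score = 64, shadowing the global.
Step 3: Returns local score = 64. result = 64

The answer is 64.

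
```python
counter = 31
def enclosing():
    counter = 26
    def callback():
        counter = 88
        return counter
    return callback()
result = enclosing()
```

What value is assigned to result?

Step 1: Three scopes define counter: global (31), enclosing (26), callback (88).
Step 2: callback() has its own local counter = 88, which shadows both enclosing and global.
Step 3: result = 88 (local wins in LEGB)

The answer is 88.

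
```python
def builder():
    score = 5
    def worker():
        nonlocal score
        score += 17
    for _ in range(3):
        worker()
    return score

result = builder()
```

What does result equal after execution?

Step 1: score = 5.
Step 2: worker() is called 3 times in a loop, each adding 17 via nonlocal.
Step 3: score = 5 + 17 * 3 = 56

The answer is 56.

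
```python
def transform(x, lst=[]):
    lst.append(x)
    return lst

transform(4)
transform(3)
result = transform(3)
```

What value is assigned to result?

Step 1: Mutable default argument gotcha! The list [] is created once.
Step 2: Each call appends to the SAME list: [4], [4, 3], [4, 3, 3].
Step 3: result = [4, 3, 3]

The answer is [4, 3, 3].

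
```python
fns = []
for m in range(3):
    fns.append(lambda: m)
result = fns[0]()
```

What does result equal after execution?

Step 1: The loop creates 3 lambdas, all referencing the same variable m.
Step 2: After the loop, m = 2 (final value).
Step 3: fns[0]() looks up m at call time and finds 2. This is the late binding gotcha. result = 2

The answer is 2.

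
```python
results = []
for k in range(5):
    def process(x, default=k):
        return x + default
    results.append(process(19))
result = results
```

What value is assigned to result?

Step 1: Default argument default=k is evaluated at function definition time.
Step 2: Each iteration creates process with default = current k value.
Step 3: process(19) returns 19 + default. results = [19, 20, 21, 22, 23]

The answer is [19, 20, 21, 22, 23].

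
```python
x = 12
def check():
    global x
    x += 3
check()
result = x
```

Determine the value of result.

Step 1: x = 12 globally.
Step 2: check() modifies global x: x += 3 = 15.
Step 3: result = 15

The answer is 15.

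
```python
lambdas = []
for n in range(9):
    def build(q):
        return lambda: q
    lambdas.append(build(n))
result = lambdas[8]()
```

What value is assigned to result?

Step 1: build(n) creates a new scope capturing q = n at call time.
Step 2: lambdas[8] = build(8), so its lambda captures q = 8.
Step 3: result = 8 (closure factory fixes late binding)

The answer is 8.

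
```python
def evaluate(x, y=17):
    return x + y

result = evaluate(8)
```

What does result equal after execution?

Step 1: evaluate(8) uses default y = 17.
Step 2: Returns 8 + 17 = 25.
Step 3: result = 25

The answer is 25.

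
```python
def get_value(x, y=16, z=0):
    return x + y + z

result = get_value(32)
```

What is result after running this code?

Step 1: get_value(32) uses defaults y = 16, z = 0.
Step 2: Returns 32 + 16 + 0 = 48.
Step 3: result = 48

The answer is 48.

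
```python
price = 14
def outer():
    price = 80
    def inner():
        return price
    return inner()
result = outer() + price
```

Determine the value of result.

Step 1: Global price = 14. outer() shadows with price = 80.
Step 2: inner() returns enclosing price = 80. outer() = 80.
Step 3: result = 80 + global price (14) = 94

The answer is 94.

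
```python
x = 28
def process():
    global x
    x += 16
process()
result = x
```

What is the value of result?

Step 1: x = 28 globally.
Step 2: process() modifies global x: x += 16 = 44.
Step 3: result = 44

The answer is 44.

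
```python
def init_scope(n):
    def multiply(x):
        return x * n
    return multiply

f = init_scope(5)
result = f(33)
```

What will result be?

Step 1: init_scope(5) returns multiply closure with n = 5.
Step 2: f(33) computes 33 * 5 = 165.
Step 3: result = 165

The answer is 165.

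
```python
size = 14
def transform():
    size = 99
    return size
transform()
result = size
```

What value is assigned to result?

Step 1: Global size = 14.
Step 2: transform() creates local size = 99 (shadow, not modification).
Step 3: After transform() returns, global size is unchanged. result = 14

The answer is 14.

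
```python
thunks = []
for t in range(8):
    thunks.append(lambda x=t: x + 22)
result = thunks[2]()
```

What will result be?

Step 1: Default argument x=t captures t's value at definition time.
Step 2: thunks[2] was defined when t = 2, so x defaults to 2.
Step 3: result = 2 + 22 = 24 (default arg fixes the late binding issue)

The answer is 24.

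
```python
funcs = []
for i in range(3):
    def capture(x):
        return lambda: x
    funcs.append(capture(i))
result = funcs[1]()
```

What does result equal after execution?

Step 1: capture(i) creates a new scope capturing x = i at call time.
Step 2: funcs[1] = capture(1), so its lambda captures x = 1.
Step 3: result = 1 (closure factory fixes late binding)

The answer is 1.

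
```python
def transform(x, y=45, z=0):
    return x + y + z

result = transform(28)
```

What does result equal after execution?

Step 1: transform(28) uses defaults y = 45, z = 0.
Step 2: Returns 28 + 45 + 0 = 73.
Step 3: result = 73

The answer is 73.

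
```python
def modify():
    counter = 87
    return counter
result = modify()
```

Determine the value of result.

Step 1: modify() defines counter = 87 in its local scope.
Step 2: return counter finds the local variable counter = 87.
Step 3: result = 87

The answer is 87.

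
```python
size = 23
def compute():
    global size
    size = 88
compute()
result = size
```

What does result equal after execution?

Step 1: size = 23 globally.
Step 2: compute() declares global size and sets it to 88.
Step 3: After compute(), global size = 88. result = 88

The answer is 88.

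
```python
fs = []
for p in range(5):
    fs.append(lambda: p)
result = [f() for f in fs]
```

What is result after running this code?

Step 1: All 5 lambdas share the same variable p.
Step 2: After the loop, p = 4.
Step 3: Each call returns 4. result = [4, 4, 4, 4, 4]

The answer is [4, 4, 4, 4, 4].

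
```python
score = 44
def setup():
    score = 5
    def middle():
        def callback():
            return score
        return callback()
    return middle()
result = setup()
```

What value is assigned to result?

Step 1: setup() defines score = 5. middle() and callback() have no local score.
Step 2: callback() checks local (none), enclosing middle() (none), enclosing setup() and finds score = 5.
Step 3: result = 5

The answer is 5.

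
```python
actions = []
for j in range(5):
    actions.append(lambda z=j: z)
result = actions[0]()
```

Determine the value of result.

Step 1: Default argument z=j captures j's value at each iteration.
Step 2: actions[0] captured z = 0 when j was 0.
Step 3: result = 0

The answer is 0.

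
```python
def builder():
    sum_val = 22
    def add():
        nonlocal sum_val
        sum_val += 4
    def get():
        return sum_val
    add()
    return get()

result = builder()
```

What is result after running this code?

Step 1: sum_val = 22. add() modifies it via nonlocal, get() reads it.
Step 2: add() makes sum_val = 22 + 4 = 26.
Step 3: get() returns 26. result = 26

The answer is 26.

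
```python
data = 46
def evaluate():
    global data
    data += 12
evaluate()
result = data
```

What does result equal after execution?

Step 1: data = 46 globally.
Step 2: evaluate() modifies global data: data += 12 = 58.
Step 3: result = 58

The answer is 58.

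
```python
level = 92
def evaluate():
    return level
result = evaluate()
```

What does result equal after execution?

Step 1: level = 92 is defined in the global scope.
Step 2: evaluate() looks up level. No local level exists, so Python checks the global scope via LEGB rule and finds level = 92.
Step 3: result = 92

The answer is 92.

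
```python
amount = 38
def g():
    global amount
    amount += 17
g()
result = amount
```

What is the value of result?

Step 1: amount = 38 globally.
Step 2: g() modifies global amount: amount += 17 = 55.
Step 3: result = 55

The answer is 55.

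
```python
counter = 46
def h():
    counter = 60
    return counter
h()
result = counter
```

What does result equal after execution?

Step 1: Global counter = 46.
Step 2: h() creates local counter = 60 (shadow, not modification).
Step 3: After h() returns, global counter is unchanged. result = 46

The answer is 46.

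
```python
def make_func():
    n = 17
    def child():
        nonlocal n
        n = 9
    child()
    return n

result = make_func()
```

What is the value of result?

Step 1: make_func() sets n = 17.
Step 2: child() uses nonlocal to reassign n = 9.
Step 3: result = 9

The answer is 9.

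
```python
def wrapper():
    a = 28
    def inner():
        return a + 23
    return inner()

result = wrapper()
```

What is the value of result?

Step 1: wrapper() defines a = 28.
Step 2: inner() reads a = 28 from enclosing scope, returns 28 + 23 = 51.
Step 3: result = 51

The answer is 51.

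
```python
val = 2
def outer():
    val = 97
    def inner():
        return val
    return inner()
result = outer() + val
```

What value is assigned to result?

Step 1: Global val = 2. outer() shadows with val = 97.
Step 2: inner() returns enclosing val = 97. outer() = 97.
Step 3: result = 97 + global val (2) = 99

The answer is 99.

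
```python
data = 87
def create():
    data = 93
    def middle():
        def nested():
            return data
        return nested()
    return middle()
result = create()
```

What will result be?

Step 1: create() defines data = 93. middle() and nested() have no local data.
Step 2: nested() checks local (none), enclosing middle() (none), enclosing create() and finds data = 93.
Step 3: result = 93

The answer is 93.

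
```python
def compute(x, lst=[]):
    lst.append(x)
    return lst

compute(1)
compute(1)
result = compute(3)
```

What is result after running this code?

Step 1: Mutable default argument gotcha! The list [] is created once.
Step 2: Each call appends to the SAME list: [1], [1, 1], [1, 1, 3].
Step 3: result = [1, 1, 3]

The answer is [1, 1, 3].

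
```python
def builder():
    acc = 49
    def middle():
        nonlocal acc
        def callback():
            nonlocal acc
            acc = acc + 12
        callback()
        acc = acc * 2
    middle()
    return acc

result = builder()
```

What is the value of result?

Step 1: acc = 49.
Step 2: callback() adds 12: acc = 49 + 12 = 61.
Step 3: middle() doubles: acc = 61 * 2 = 122.
Step 4: result = 122

The answer is 122.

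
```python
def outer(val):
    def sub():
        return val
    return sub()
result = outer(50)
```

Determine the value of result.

Step 1: outer(50) binds parameter val = 50.
Step 2: sub() looks up val in enclosing scope and finds the parameter val = 50.
Step 3: result = 50

The answer is 50.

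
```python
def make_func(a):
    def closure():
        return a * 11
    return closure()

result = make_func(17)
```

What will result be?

Step 1: make_func(17) binds parameter a = 17.
Step 2: closure() accesses a = 17 from enclosing scope.
Step 3: result = 17 * 11 = 187

The answer is 187.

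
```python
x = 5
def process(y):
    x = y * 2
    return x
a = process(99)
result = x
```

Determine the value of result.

Step 1: Global x = 5.
Step 2: process(99) creates local x = 99 * 2 = 198.
Step 3: Global x unchanged because no global keyword. result = 5

The answer is 5.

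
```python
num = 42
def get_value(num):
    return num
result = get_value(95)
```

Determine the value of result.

Step 1: Global num = 42.
Step 2: get_value(95) takes parameter num = 95, which shadows the global.
Step 3: result = 95

The answer is 95.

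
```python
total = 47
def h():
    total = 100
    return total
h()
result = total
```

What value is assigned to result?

Step 1: total = 47 globally.
Step 2: h() creates a LOCAL total = 100 (no global keyword!).
Step 3: The global total is unchanged. result = 47

The answer is 47.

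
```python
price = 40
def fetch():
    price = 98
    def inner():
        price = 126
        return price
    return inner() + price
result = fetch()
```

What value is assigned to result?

Step 1: fetch() has local price = 98. inner() has local price = 126.
Step 2: inner() returns its local price = 126.
Step 3: fetch() returns 126 + its own price (98) = 224

The answer is 224.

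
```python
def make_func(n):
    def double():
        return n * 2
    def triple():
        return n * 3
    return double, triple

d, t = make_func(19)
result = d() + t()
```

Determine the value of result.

Step 1: Both closures capture the same n = 19.
Step 2: d() = 19 * 2 = 38, t() = 19 * 3 = 57.
Step 3: result = 38 + 57 = 95

The answer is 95.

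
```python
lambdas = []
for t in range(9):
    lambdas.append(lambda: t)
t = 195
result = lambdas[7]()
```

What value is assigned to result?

Step 1: Lambdas capture the variable t by reference, not by value.
Step 2: After the loop, t is reassigned to 195.
Step 3: lambdas[7]() looks up the current t = 195. result = 195

The answer is 195.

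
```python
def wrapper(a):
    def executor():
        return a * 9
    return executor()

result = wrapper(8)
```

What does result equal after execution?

Step 1: wrapper(8) binds parameter a = 8.
Step 2: executor() accesses a = 8 from enclosing scope.
Step 3: result = 8 * 9 = 72

The answer is 72.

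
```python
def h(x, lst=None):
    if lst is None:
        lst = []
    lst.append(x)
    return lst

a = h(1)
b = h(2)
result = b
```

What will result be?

Step 1: None default with guard creates a NEW list each call.
Step 2: a = [1] (fresh list). b = [2] (another fresh list).
Step 3: result = [2] (this is the fix for mutable default)

The answer is [2].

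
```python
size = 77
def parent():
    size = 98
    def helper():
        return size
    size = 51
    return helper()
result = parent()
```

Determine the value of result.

Step 1: parent() sets size = 98, then later size = 51.
Step 2: helper() is called after size is reassigned to 51. Closures capture variables by reference, not by value.
Step 3: result = 51

The answer is 51.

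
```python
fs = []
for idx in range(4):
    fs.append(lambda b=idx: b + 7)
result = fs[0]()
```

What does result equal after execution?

Step 1: Default argument b=idx captures idx's value at definition time.
Step 2: fs[0] was defined when idx = 0, so b defaults to 0.
Step 3: result = 0 + 7 = 7 (default arg fixes the late binding issue)

The answer is 7.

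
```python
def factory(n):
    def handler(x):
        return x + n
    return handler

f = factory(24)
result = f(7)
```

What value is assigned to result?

Step 1: factory(24) creates a closure that captures n = 24.
Step 2: f(7) calls the closure with x = 7, returning 7 + 24 = 31.
Step 3: result = 31

The answer is 31.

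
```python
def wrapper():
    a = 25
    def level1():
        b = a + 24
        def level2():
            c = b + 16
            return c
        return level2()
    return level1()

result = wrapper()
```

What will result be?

Step 1: a = 25. b = a + 24 = 49.
Step 2: c = b + 16 = 49 + 16 = 65.
Step 3: result = 65

The answer is 65.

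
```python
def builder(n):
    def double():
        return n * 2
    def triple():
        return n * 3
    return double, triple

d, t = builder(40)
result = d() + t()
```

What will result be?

Step 1: Both closures capture the same n = 40.
Step 2: d() = 40 * 2 = 80, t() = 40 * 3 = 120.
Step 3: result = 80 + 120 = 200

The answer is 200.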